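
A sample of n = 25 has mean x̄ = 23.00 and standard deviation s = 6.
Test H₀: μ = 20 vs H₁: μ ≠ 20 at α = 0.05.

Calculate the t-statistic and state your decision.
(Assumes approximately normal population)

Answer: t = 2.5000, reject H₀

Derivation:
df = n - 1 = 24
SE = s/√n = 6/√25 = 1.2000
t = (x̄ - μ₀)/SE = (23.00 - 20)/1.2000 = 2.5000
Critical value: t_{0.025,24} = ±2.064
p-value ≈ 0.0197
Decision: reject H₀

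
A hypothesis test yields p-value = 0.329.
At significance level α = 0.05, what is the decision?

Answer: fail to reject H₀

Derivation:
Compare p-value to α:
0.329 ≥ 0.05
Decision: fail to reject H₀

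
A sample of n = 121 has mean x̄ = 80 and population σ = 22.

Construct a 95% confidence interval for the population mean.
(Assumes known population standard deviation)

Answer: (76.0800, 83.9200)

Derivation:
Confidence level: 95%, α = 0.05
z_0.025 = 1.960
SE = σ/√n = 22/√121 = 2.0000
Margin of error = 1.960 × 2.0000 = 3.9200
CI: x̄ ± margin = 80 ± 3.9200
CI: (76.0800, 83.9200)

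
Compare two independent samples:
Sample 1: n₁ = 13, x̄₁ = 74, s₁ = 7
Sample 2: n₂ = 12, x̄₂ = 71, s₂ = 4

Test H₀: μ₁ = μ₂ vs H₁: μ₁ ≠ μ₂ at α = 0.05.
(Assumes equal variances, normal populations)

Pooled variance: s²_p = [12×7² + 11×4²]/(23) = 33.2174
s_p = 5.7635
SE = s_p×√(1/n₁ + 1/n₂) = 5.7635×√(1/13 + 1/12) = 2.3072
t = (x̄₁ - x̄₂)/SE = (74 - 71)/2.3072 = 1.3003
df = 23, t-critical = ±2.069
Decision: fail to reject H₀

Answer: t = 1.3003, fail to reject H₀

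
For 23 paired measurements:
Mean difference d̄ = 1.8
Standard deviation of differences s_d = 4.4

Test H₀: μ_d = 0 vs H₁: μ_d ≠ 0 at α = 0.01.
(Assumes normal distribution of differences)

df = n - 1 = 22
SE = s_d/√n = 4.4/√23 = 0.9175
t = d̄/SE = 1.8/0.9175 = 1.9619
Critical value: t_{0.005,22} = ±2.819
p-value ≈ 0.0625
Decision: fail to reject H₀

Answer: t = 1.9619, fail to reject H₀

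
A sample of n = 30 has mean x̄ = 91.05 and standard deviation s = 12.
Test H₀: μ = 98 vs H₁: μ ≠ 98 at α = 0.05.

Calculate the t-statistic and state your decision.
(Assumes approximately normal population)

df = n - 1 = 29
SE = s/√n = 12/√30 = 2.1909
t = (x̄ - μ₀)/SE = (91.05 - 98)/2.1909 = -3.1722
Critical value: t_{0.025,29} = ±2.045
p-value ≈ 0.0036
Decision: reject H₀

Answer: t = -3.1722, reject H₀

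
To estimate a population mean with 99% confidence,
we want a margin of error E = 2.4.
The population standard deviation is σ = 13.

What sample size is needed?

Answer: n = 195

Derivation:
z_0.005 = 2.576
n = (z×σ/E)² = (2.576×13/2.4)²
n = 194.6955
Round up: n = 195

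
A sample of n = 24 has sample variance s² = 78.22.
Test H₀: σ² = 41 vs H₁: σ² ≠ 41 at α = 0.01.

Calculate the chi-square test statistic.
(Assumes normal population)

df = n - 1 = 23
χ² = (n-1)s²/σ₀² = 23×78.22/41 = 43.8795
Critical values: χ²_{0.995,23} = 9.260, χ²_{0.005,23} = 44.181
Rejection region: χ² < 9.260 or χ² > 44.181
Decision: fail to reject H₀

Answer: χ² = 43.8795, fail to reject H₀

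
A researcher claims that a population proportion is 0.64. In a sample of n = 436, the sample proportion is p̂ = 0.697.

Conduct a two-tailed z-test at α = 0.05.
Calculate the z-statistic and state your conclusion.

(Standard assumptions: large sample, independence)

H₀: p = 0.64, H₁: p ≠ 0.64
Standard error: SE = √(p₀(1-p₀)/n) = √(0.64×0.36/436) = 0.022988
z-statistic: z = (p̂ - p₀)/SE = (0.697 - 0.64)/0.022988 = 2.4796
Critical value: z_0.025 = ±1.960
p-value = 0.0132
Decision: reject H₀ at α = 0.05

Answer: z = 2.4796, reject H₀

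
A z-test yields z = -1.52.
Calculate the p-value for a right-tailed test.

Answer: p-value ≈ 0.9357

Derivation:
For z = -1.52:
p = P(Z > -1.52) = 1 - Φ(-1.52) = 0.9357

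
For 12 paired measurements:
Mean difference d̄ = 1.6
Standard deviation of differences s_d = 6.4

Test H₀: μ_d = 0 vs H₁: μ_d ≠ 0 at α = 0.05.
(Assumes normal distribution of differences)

df = n - 1 = 11
SE = s_d/√n = 6.4/√12 = 1.8475
t = d̄/SE = 1.6/1.8475 = 0.8660
Critical value: t_{0.025,11} = ±2.201
p-value ≈ 0.4050
Decision: fail to reject H₀

Answer: t = 0.8660, fail to reject H₀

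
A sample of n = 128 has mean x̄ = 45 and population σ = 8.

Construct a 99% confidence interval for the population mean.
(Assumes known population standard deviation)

Confidence level: 99%, α = 0.01
z_0.005 = 2.576
SE = σ/√n = 8/√128 = 0.7071
Margin of error = 2.576 × 0.7071 = 1.8215
CI: x̄ ± margin = 45 ± 1.8215
CI: (43.1785, 46.8215)

Answer: (43.1785, 46.8215)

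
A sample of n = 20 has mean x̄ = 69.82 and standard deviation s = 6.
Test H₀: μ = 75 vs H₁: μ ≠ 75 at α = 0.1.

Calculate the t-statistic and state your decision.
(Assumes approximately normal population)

Answer: t = -3.8611, reject H₀

Derivation:
df = n - 1 = 19
SE = s/√n = 6/√20 = 1.3416
t = (x̄ - μ₀)/SE = (69.82 - 75)/1.3416 = -3.8611
Critical value: t_{0.05,19} = ±1.729
p-value ≈ 0.0011
Decision: reject H₀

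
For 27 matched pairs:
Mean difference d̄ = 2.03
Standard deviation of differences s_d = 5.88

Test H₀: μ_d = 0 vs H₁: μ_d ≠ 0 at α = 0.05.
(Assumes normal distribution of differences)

df = n - 1 = 26
SE = s_d/√n = 5.88/√27 = 1.1316
t = d̄/SE = 2.03/1.1316 = 1.7939
Critical value: t_{0.025,26} = ±2.056
p-value ≈ 0.0845
Decision: fail to reject H₀

Answer: t = 1.7939, fail to reject H₀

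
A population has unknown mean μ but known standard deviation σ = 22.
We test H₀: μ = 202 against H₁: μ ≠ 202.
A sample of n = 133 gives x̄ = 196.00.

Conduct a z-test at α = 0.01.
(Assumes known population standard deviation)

Standard error: SE = σ/√n = 22/√133 = 1.9076
z-statistic: z = (x̄ - μ₀)/SE = (196.00 - 202)/1.9076 = -3.1453
Critical value: ±2.576
p-value = 0.0017
Decision: reject H₀

Answer: z = -3.1453, reject H₀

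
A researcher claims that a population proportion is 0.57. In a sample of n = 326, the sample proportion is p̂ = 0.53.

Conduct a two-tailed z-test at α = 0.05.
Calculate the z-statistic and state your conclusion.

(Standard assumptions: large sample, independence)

Answer: z = -1.4588, fail to reject H₀

Derivation:
H₀: p = 0.57, H₁: p ≠ 0.57
Standard error: SE = √(p₀(1-p₀)/n) = √(0.57×0.43/326) = 0.027420
z-statistic: z = (p̂ - p₀)/SE = (0.53 - 0.57)/0.027420 = -1.4588
Critical value: z_0.025 = ±1.960
p-value = 0.1446
Decision: fail to reject H₀ at α = 0.05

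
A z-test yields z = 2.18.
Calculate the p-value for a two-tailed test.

For z = 2.18:
p = 2×P(Z > |2.18|) = 2×(1 - Φ(2.18)) = 0.0293

Answer: p-value ≈ 0.0293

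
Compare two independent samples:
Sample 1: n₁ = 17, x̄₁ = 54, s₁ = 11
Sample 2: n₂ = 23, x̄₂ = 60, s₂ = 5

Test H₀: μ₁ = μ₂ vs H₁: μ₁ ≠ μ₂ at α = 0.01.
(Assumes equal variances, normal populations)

Pooled variance: s²_p = [16×11² + 22×5²]/(38) = 65.4211
s_p = 8.0883
SE = s_p×√(1/n₁ + 1/n₂) = 8.0883×√(1/17 + 1/23) = 2.5870
t = (x̄₁ - x̄₂)/SE = (54 - 60)/2.5870 = -2.3193
df = 38, t-critical = ±2.712
Decision: fail to reject H₀

Answer: t = -2.3193, fail to reject H₀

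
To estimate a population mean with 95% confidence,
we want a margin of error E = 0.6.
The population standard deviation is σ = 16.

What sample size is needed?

z_0.025 = 1.960
n = (z×σ/E)² = (1.960×16/0.6)²
n = 2731.8044
Round up: n = 2732

Answer: n = 2732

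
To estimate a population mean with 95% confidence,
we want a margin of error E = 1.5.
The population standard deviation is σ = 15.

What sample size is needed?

Answer: n = 385

Derivation:
z_0.025 = 1.960
n = (z×σ/E)² = (1.960×15/1.5)²
n = 384.1600
Round up: n = 385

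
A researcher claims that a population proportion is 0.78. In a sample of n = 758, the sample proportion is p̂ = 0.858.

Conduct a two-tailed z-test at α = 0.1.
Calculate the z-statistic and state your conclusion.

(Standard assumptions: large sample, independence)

Answer: z = 5.1841, reject H₀

Derivation:
H₀: p = 0.78, H₁: p ≠ 0.78
Standard error: SE = √(p₀(1-p₀)/n) = √(0.78×0.22/758) = 0.015046
z-statistic: z = (p̂ - p₀)/SE = (0.858 - 0.78)/0.015046 = 5.1841
Critical value: z_0.05 = ±1.645
p-value < 0.0001
Decision: reject H₀ at α = 0.1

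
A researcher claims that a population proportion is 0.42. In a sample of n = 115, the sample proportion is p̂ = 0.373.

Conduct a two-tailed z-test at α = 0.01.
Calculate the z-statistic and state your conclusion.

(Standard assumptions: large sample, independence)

H₀: p = 0.42, H₁: p ≠ 0.42
Standard error: SE = √(p₀(1-p₀)/n) = √(0.42×0.58/115) = 0.046025
z-statistic: z = (p̂ - p₀)/SE = (0.373 - 0.42)/0.046025 = -1.0212
Critical value: z_0.005 = ±2.576
p-value = 0.3072
Decision: fail to reject H₀ at α = 0.01

Answer: z = -1.0212, fail to reject H₀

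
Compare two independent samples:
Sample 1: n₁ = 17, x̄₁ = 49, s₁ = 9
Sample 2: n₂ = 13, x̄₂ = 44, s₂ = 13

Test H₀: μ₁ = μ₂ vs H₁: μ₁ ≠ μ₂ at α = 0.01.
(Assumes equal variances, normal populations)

Answer: t = 1.2455, fail to reject H₀

Derivation:
Pooled variance: s²_p = [16×9² + 12×13²]/(28) = 118.7143
s_p = 10.8956
SE = s_p×√(1/n₁ + 1/n₂) = 10.8956×√(1/17 + 1/13) = 4.0144
t = (x̄₁ - x̄₂)/SE = (49 - 44)/4.0144 = 1.2455
df = 28, t-critical = ±2.763
Decision: fail to reject H₀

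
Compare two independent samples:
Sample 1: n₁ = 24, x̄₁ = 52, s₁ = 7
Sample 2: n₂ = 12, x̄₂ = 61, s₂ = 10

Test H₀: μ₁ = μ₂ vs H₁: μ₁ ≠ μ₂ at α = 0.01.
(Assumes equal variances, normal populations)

Answer: t = -3.1453, reject H₀

Derivation:
Pooled variance: s²_p = [23×7² + 11×10²]/(34) = 65.5000
s_p = 8.0932
SE = s_p×√(1/n₁ + 1/n₂) = 8.0932×√(1/24 + 1/12) = 2.8614
t = (x̄₁ - x̄₂)/SE = (52 - 61)/2.8614 = -3.1453
df = 34, t-critical = ±2.728
Decision: reject H₀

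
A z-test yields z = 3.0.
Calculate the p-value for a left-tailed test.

Answer: p-value ≈ 0.9987

Derivation:
For z = 3.0:
p = P(Z < 3.0) = Φ(3.0) = 0.9987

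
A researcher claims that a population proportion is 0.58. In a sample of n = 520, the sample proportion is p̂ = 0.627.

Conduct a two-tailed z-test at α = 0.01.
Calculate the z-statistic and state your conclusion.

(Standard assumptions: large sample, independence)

Answer: z = 2.1715, fail to reject H₀

Derivation:
H₀: p = 0.58, H₁: p ≠ 0.58
Standard error: SE = √(p₀(1-p₀)/n) = √(0.58×0.42/520) = 0.021644
z-statistic: z = (p̂ - p₀)/SE = (0.627 - 0.58)/0.021644 = 2.1715
Critical value: z_0.005 = ±2.576
p-value = 0.0299
Decision: fail to reject H₀ at α = 0.01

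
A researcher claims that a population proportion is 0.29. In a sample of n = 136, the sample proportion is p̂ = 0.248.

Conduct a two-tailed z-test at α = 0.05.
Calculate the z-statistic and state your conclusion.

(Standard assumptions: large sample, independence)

H₀: p = 0.29, H₁: p ≠ 0.29
Standard error: SE = √(p₀(1-p₀)/n) = √(0.29×0.71/136) = 0.038910
z-statistic: z = (p̂ - p₀)/SE = (0.248 - 0.29)/0.038910 = -1.0794
Critical value: z_0.025 = ±1.960
p-value = 0.2804
Decision: fail to reject H₀ at α = 0.05

Answer: z = -1.0794, fail to reject H₀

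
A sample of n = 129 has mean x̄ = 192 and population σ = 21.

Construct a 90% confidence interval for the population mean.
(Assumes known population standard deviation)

Answer: (188.9586, 195.0414)

Derivation:
Confidence level: 90%, α = 0.1
z_0.05 = 1.645
SE = σ/√n = 21/√129 = 1.8489
Margin of error = 1.645 × 1.8489 = 3.0414
CI: x̄ ± margin = 192 ± 3.0414
CI: (188.9586, 195.0414)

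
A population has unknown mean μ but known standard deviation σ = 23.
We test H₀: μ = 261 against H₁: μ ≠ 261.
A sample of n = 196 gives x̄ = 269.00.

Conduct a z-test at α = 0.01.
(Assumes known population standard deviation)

Standard error: SE = σ/√n = 23/√196 = 1.6429
z-statistic: z = (x̄ - μ₀)/SE = (269.00 - 261)/1.6429 = 4.8694
Critical value: ±2.576
p-value < 0.0001
Decision: reject H₀

Answer: z = 4.8694, reject H₀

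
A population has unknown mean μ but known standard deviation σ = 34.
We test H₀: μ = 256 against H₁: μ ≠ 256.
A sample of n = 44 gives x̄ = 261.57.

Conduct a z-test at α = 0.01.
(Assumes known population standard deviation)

Standard error: SE = σ/√n = 34/√44 = 5.1257
z-statistic: z = (x̄ - μ₀)/SE = (261.57 - 256)/5.1257 = 1.0867
Critical value: ±2.576
p-value = 0.2772
Decision: fail to reject H₀

Answer: z = 1.0867, fail to reject H₀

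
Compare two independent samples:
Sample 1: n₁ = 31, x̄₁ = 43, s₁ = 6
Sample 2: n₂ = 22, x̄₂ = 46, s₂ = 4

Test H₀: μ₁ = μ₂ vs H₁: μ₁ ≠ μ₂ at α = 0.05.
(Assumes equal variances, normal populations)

Answer: t = -2.0423, reject H₀

Derivation:
Pooled variance: s²_p = [30×6² + 21×4²]/(51) = 27.7647
s_p = 5.2692
SE = s_p×√(1/n₁ + 1/n₂) = 5.2692×√(1/31 + 1/22) = 1.4689
t = (x̄₁ - x̄₂)/SE = (43 - 46)/1.4689 = -2.0423
df = 51, t-critical = ±2.008
Decision: reject H₀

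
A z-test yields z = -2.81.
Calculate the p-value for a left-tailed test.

Answer: p-value ≈ 0.0025

Derivation:
For z = -2.81:
p = P(Z < -2.81) = Φ(-2.81) = 0.0025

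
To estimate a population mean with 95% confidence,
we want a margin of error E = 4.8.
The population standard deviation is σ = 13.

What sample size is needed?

Answer: n = 29

Derivation:
z_0.025 = 1.960
n = (z×σ/E)² = (1.960×13/4.8)²
n = 28.1784
Round up: n = 29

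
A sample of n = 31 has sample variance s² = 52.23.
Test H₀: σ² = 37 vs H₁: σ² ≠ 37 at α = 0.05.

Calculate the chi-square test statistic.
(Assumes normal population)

df = n - 1 = 30
χ² = (n-1)s²/σ₀² = 30×52.23/37 = 42.3486
Critical values: χ²_{0.975,30} = 16.791, χ²_{0.025,30} = 46.979
Rejection region: χ² < 16.791 or χ² > 46.979
Decision: fail to reject H₀

Answer: χ² = 42.3486, fail to reject H₀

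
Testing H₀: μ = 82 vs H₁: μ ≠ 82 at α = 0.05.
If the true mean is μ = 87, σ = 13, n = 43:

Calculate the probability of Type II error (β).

SE = σ/√n = 13/√43 = 1.9825
Critical values: μ₀ ± z_0.025×SE = 82 ± 1.960×1.9825
Acceptance region: (78.1143, 85.8857)
Under H₁ (μ = 87): z_high = (85.8857 - 87)/1.9825 = -0.5621, z_low = (78.1143 - 87)/1.9825 = -4.4821
β = P(not reject | H₁) = Φ(-0.5621) - Φ(-4.4821) ≈ 0.2870

Answer: β ≈ 0.2870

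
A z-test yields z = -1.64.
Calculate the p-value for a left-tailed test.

Answer: p-value ≈ 0.0505

Derivation:
For z = -1.64:
p = P(Z < -1.64) = Φ(-1.64) = 0.0505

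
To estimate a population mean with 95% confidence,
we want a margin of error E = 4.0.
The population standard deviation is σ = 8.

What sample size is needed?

Answer: n = 16

Derivation:
z_0.025 = 1.960
n = (z×σ/E)² = (1.960×8/4.0)²
n = 15.3664
Round up: n = 16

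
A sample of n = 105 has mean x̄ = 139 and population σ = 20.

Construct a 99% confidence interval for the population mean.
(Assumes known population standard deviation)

Confidence level: 99%, α = 0.01
z_0.005 = 2.576
SE = σ/√n = 20/√105 = 1.9518
Margin of error = 2.576 × 1.9518 = 5.0278
CI: x̄ ± margin = 139 ± 5.0278
CI: (133.9722, 144.0278)

Answer: (133.9722, 144.0278)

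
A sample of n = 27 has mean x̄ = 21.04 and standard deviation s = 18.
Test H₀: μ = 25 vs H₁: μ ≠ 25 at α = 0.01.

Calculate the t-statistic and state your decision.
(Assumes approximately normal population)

df = n - 1 = 26
SE = s/√n = 18/√27 = 3.4641
t = (x̄ - μ₀)/SE = (21.04 - 25)/3.4641 = -1.1432
Critical value: t_{0.005,26} = ±2.779
p-value ≈ 0.2634
Decision: fail to reject H₀

Answer: t = -1.1432, fail to reject H₀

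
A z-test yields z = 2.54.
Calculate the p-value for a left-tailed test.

Answer: p-value ≈ 0.9945

Derivation:
For z = 2.54:
p = P(Z < 2.54) = Φ(2.54) = 0.9945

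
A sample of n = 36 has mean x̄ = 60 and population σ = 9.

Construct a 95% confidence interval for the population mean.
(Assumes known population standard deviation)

Confidence level: 95%, α = 0.05
z_0.025 = 1.960
SE = σ/√n = 9/√36 = 1.5000
Margin of error = 1.960 × 1.5000 = 2.9400
CI: x̄ ± margin = 60 ± 2.9400
CI: (57.0600, 62.9400)

Answer: (57.0600, 62.9400)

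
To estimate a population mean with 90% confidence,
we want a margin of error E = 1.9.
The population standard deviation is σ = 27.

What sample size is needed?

z_0.05 = 1.645
n = (z×σ/E)² = (1.645×27/1.9)²
n = 546.4521
Round up: n = 547

Answer: n = 547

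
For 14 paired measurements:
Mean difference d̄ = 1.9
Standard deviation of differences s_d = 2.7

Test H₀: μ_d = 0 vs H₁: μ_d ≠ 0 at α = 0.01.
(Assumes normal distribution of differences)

Answer: t = 2.6330, fail to reject H₀

Derivation:
df = n - 1 = 13
SE = s_d/√n = 2.7/√14 = 0.7216
t = d̄/SE = 1.9/0.7216 = 2.6330
Critical value: t_{0.005,13} = ±3.012
p-value ≈ 0.0207
Decision: fail to reject H₀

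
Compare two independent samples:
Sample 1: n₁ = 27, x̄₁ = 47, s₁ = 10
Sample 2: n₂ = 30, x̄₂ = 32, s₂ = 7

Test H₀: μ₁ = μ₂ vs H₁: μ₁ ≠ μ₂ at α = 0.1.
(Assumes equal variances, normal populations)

Answer: t = 6.6132, reject H₀

Derivation:
Pooled variance: s²_p = [26×10² + 29×7²]/(55) = 73.1091
s_p = 8.5504
SE = s_p×√(1/n₁ + 1/n₂) = 8.5504×√(1/27 + 1/30) = 2.2682
t = (x̄₁ - x̄₂)/SE = (47 - 32)/2.2682 = 6.6132
df = 55, t-critical = ±1.673
Decision: reject H₀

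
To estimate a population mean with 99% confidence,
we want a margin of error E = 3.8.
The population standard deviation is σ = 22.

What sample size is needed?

z_0.005 = 2.576
n = (z×σ/E)² = (2.576×22/3.8)²
n = 222.4180
Round up: n = 223

Answer: n = 223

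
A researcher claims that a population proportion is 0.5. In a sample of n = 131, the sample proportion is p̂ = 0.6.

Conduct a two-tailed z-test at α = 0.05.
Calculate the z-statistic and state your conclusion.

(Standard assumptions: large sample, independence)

Answer: z = 2.2891, reject H₀

Derivation:
H₀: p = 0.5, H₁: p ≠ 0.5
Standard error: SE = √(p₀(1-p₀)/n) = √(0.5×0.5/131) = 0.043685
z-statistic: z = (p̂ - p₀)/SE = (0.6 - 0.5)/0.043685 = 2.2891
Critical value: z_0.025 = ±1.960
p-value = 0.0221
Decision: reject H₀ at α = 0.05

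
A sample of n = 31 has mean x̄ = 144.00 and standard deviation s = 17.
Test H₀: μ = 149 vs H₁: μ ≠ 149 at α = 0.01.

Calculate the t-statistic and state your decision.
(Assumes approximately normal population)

Answer: t = -1.6376, fail to reject H₀

Derivation:
df = n - 1 = 30
SE = s/√n = 17/√31 = 3.0533
t = (x̄ - μ₀)/SE = (144.00 - 149)/3.0533 = -1.6376
Critical value: t_{0.005,30} = ±2.750
p-value ≈ 0.1120
Decision: fail to reject H₀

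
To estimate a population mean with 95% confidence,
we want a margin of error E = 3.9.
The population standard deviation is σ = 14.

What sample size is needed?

Answer: n = 50

Derivation:
z_0.025 = 1.960
n = (z×σ/E)² = (1.960×14/3.9)²
n = 49.5039
Round up: n = 50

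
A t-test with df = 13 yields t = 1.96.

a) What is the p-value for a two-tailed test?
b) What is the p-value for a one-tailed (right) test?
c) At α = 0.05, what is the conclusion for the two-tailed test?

Answer: a) 0.0718, b) 0.0359, c) fail to reject H₀

Derivation:
Using t-distribution with df = 13:
a) Two-tailed: p = 2×P(T > 1.96) = 0.0718
b) One-tailed: p = P(T > 1.96) = 0.0359
c) 0.0718 ≥ 0.05, fail to reject H₀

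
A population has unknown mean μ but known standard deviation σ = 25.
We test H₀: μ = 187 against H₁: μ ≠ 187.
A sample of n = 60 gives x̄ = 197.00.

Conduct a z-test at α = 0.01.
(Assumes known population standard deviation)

Standard error: SE = σ/√n = 25/√60 = 3.2275
z-statistic: z = (x̄ - μ₀)/SE = (197.00 - 187)/3.2275 = 3.0984
Critical value: ±2.576
p-value = 0.0019
Decision: reject H₀

Answer: z = 3.0984, reject H₀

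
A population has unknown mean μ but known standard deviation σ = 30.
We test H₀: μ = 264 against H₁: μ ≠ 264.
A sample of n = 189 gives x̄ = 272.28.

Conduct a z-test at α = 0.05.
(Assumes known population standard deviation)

Answer: z = 3.7943, reject H₀

Derivation:
Standard error: SE = σ/√n = 30/√189 = 2.1822
z-statistic: z = (x̄ - μ₀)/SE = (272.28 - 264)/2.1822 = 3.7943
Critical value: ±1.960
p-value = 0.0001
Decision: reject H₀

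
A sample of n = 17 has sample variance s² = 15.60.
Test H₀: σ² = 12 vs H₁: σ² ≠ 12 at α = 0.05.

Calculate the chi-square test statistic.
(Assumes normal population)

df = n - 1 = 16
χ² = (n-1)s²/σ₀² = 16×15.60/12 = 20.8000
Critical values: χ²_{0.975,16} = 6.908, χ²_{0.025,16} = 28.845
Rejection region: χ² < 6.908 or χ² > 28.845
Decision: fail to reject H₀

Answer: χ² = 20.8000, fail to reject H₀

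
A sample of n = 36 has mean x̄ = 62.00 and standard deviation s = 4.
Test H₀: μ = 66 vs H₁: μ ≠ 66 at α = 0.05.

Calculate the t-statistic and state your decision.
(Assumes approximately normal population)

df = n - 1 = 35
SE = s/√n = 4/√36 = 0.6667
t = (x̄ - μ₀)/SE = (62.00 - 66)/0.6667 = -5.9997
Critical value: t_{0.025,35} = ±2.030
p-value < 0.0001
Decision: reject H₀

Answer: t = -5.9997, reject H₀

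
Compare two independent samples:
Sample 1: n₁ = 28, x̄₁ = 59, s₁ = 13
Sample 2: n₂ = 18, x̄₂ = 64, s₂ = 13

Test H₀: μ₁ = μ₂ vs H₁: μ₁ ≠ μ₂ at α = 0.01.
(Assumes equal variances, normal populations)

Pooled variance: s²_p = [27×13² + 17×13²]/(44) = 169.0000
s_p = 13.0000
SE = s_p×√(1/n₁ + 1/n₂) = 13.0000×√(1/28 + 1/18) = 3.9274
t = (x̄₁ - x̄₂)/SE = (59 - 64)/3.9274 = -1.2731
df = 44, t-critical = ±2.692
Decision: fail to reject H₀

Answer: t = -1.2731, fail to reject H₀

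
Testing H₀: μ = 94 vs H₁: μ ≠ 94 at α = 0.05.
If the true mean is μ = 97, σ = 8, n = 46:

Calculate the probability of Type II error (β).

Answer: β ≈ 0.2798

Derivation:
SE = σ/√n = 8/√46 = 1.1795
Critical values: μ₀ ± z_0.025×SE = 94 ± 1.960×1.1795
Acceptance region: (91.6882, 96.3118)
Under H₁ (μ = 97): z_high = (96.3118 - 97)/1.1795 = -0.5835, z_low = (91.6882 - 97)/1.1795 = -4.5034
β = P(not reject | H₁) = Φ(-0.5835) - Φ(-4.5034) ≈ 0.2798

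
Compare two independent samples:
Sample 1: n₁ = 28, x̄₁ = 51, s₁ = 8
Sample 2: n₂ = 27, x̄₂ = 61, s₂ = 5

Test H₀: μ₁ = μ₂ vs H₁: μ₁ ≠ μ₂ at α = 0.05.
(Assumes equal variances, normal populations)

Answer: t = -5.5350, reject H₀

Derivation:
Pooled variance: s²_p = [27×8² + 26×5²]/(53) = 44.8679
s_p = 6.6984
SE = s_p×√(1/n₁ + 1/n₂) = 6.6984×√(1/28 + 1/27) = 1.8067
t = (x̄₁ - x̄₂)/SE = (51 - 61)/1.8067 = -5.5350
df = 53, t-critical = ±2.006
Decision: reject H₀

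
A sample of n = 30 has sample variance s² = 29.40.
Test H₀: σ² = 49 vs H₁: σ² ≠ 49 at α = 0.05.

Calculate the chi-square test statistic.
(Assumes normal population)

Answer: χ² = 17.4000, fail to reject H₀

Derivation:
df = n - 1 = 29
χ² = (n-1)s²/σ₀² = 29×29.40/49 = 17.4000
Critical values: χ²_{0.975,29} = 16.047, χ²_{0.025,29} = 45.722
Rejection region: χ² < 16.047 or χ² > 45.722
Decision: fail to reject H₀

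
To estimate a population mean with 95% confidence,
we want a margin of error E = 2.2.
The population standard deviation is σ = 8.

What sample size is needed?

Answer: n = 51

Derivation:
z_0.025 = 1.960
n = (z×σ/E)² = (1.960×8/2.2)²
n = 50.7980
Round up: n = 51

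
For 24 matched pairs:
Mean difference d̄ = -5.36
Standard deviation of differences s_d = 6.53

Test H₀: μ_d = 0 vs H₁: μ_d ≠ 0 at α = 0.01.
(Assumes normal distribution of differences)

df = n - 1 = 23
SE = s_d/√n = 6.53/√24 = 1.3329
t = d̄/SE = -5.36/1.3329 = -4.0213
Critical value: t_{0.005,23} = ±2.807
p-value ≈ 0.0005
Decision: reject H₀

Answer: t = -4.0213, reject H₀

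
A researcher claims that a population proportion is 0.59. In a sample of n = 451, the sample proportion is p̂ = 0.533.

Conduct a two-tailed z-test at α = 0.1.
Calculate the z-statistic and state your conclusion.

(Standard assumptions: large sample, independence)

H₀: p = 0.59, H₁: p ≠ 0.59
Standard error: SE = √(p₀(1-p₀)/n) = √(0.59×0.41/451) = 0.023160
z-statistic: z = (p̂ - p₀)/SE = (0.533 - 0.59)/0.023160 = -2.4611
Critical value: z_0.05 = ±1.645
p-value = 0.0139
Decision: reject H₀ at α = 0.1

Answer: z = -2.4611, reject H₀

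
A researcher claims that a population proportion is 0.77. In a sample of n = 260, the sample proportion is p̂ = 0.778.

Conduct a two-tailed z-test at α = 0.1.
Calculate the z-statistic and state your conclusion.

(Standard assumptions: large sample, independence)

H₀: p = 0.77, H₁: p ≠ 0.77
Standard error: SE = √(p₀(1-p₀)/n) = √(0.77×0.23/260) = 0.026099
z-statistic: z = (p̂ - p₀)/SE = (0.778 - 0.77)/0.026099 = 0.3065
Critical value: z_0.05 = ±1.645
p-value = 0.7592
Decision: fail to reject H₀ at α = 0.1

Answer: z = 0.3065, fail to reject H₀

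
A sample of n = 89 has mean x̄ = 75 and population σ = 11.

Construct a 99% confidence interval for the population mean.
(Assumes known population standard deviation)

Answer: (71.9964, 78.0036)

Derivation:
Confidence level: 99%, α = 0.01
z_0.005 = 2.576
SE = σ/√n = 11/√89 = 1.1660
Margin of error = 2.576 × 1.1660 = 3.0036
CI: x̄ ± margin = 75 ± 3.0036
CI: (71.9964, 78.0036)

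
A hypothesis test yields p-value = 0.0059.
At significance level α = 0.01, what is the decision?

Answer: reject H₀

Derivation:
Compare p-value to α:
0.0059 < 0.01
Decision: reject H₀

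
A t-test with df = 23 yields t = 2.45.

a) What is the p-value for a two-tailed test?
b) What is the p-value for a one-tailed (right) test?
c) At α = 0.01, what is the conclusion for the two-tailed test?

Using t-distribution with df = 23:
a) Two-tailed: p = 2×P(T > 2.45) = 0.0223
b) One-tailed: p = P(T > 2.45) = 0.0112
c) 0.0223 ≥ 0.01, fail to reject H₀

Answer: a) 0.0223, b) 0.0112, c) fail to reject H₀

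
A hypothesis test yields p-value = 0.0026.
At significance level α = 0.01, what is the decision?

Compare p-value to α:
0.0026 < 0.01
Decision: reject H₀

Answer: reject H₀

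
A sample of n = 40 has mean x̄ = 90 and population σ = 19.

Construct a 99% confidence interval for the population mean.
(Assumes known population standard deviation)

Confidence level: 99%, α = 0.01
z_0.005 = 2.576
SE = σ/√n = 19/√40 = 3.0042
Margin of error = 2.576 × 3.0042 = 7.7388
CI: x̄ ± margin = 90 ± 7.7388
CI: (82.2612, 97.7388)

Answer: (82.2612, 97.7388)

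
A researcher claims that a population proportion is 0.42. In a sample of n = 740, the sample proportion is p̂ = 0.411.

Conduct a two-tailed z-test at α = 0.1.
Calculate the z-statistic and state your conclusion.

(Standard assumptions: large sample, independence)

H₀: p = 0.42, H₁: p ≠ 0.42
Standard error: SE = √(p₀(1-p₀)/n) = √(0.42×0.58/740) = 0.018144
z-statistic: z = (p̂ - p₀)/SE = (0.411 - 0.42)/0.018144 = -0.4960
Critical value: z_0.05 = ±1.645
p-value = 0.6199
Decision: fail to reject H₀ at α = 0.1

Answer: z = -0.4960, fail to reject H₀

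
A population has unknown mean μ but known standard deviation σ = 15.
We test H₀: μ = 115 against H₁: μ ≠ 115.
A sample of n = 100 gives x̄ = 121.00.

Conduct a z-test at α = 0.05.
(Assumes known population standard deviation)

Standard error: SE = σ/√n = 15/√100 = 1.5000
z-statistic: z = (x̄ - μ₀)/SE = (121.00 - 115)/1.5000 = 4.0000
Critical value: ±1.960
p-value = 0.0001
Decision: reject H₀

Answer: z = 4.0000, reject H₀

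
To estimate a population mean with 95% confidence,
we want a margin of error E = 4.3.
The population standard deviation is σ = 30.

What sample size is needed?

Answer: n = 187

Derivation:
z_0.025 = 1.960
n = (z×σ/E)² = (1.960×30/4.3)²
n = 186.9897
Round up: n = 187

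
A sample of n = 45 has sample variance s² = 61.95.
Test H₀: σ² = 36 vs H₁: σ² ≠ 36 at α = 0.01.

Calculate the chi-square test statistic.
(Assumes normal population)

Answer: χ² = 75.7167, reject H₀

Derivation:
df = n - 1 = 44
χ² = (n-1)s²/σ₀² = 44×61.95/36 = 75.7167
Critical values: χ²_{0.995,44} = 23.584, χ²_{0.005,44} = 71.893
Rejection region: χ² < 23.584 or χ² > 71.893
Decision: reject H₀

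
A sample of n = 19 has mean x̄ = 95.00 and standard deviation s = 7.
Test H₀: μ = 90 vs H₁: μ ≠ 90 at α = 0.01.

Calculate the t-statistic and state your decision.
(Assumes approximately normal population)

Answer: t = 3.1135, reject H₀

Derivation:
df = n - 1 = 18
SE = s/√n = 7/√19 = 1.6059
t = (x̄ - μ₀)/SE = (95.00 - 90)/1.6059 = 3.1135
Critical value: t_{0.005,18} = ±2.878
p-value ≈ 0.0060
Decision: reject H₀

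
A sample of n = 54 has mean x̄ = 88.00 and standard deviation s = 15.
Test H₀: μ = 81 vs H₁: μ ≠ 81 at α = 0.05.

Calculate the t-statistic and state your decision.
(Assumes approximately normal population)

Answer: t = 3.4294, reject H₀

Derivation:
df = n - 1 = 53
SE = s/√n = 15/√54 = 2.0412
t = (x̄ - μ₀)/SE = (88.00 - 81)/2.0412 = 3.4294
Critical value: t_{0.025,53} = ±2.006
p-value ≈ 0.0012
Decision: reject H₀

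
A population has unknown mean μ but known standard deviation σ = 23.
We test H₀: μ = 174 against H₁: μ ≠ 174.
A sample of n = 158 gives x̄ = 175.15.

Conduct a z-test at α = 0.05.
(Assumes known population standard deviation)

Answer: z = 0.6285, fail to reject H₀

Derivation:
Standard error: SE = σ/√n = 23/√158 = 1.8298
z-statistic: z = (x̄ - μ₀)/SE = (175.15 - 174)/1.8298 = 0.6285
Critical value: ±1.960
p-value = 0.5297
Decision: fail to reject H₀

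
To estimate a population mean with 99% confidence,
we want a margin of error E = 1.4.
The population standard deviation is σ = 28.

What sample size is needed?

Answer: n = 2655

Derivation:
z_0.005 = 2.576
n = (z×σ/E)² = (2.576×28/1.4)²
n = 2654.3104
Round up: n = 2655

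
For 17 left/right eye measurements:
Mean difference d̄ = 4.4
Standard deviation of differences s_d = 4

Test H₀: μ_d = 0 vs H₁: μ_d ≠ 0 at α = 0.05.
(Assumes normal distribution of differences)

df = n - 1 = 16
SE = s_d/√n = 4/√17 = 0.9701
t = d̄/SE = 4.4/0.9701 = 4.5356
Critical value: t_{0.025,16} = ±2.120
p-value ≈ 0.0003
Decision: reject H₀

Answer: t = 4.5356, reject H₀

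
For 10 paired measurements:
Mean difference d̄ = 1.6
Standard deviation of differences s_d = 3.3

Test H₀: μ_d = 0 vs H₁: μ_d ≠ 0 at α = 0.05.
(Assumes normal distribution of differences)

Answer: t = 1.5332, fail to reject H₀

Derivation:
df = n - 1 = 9
SE = s_d/√n = 3.3/√10 = 1.0436
t = d̄/SE = 1.6/1.0436 = 1.5332
Critical value: t_{0.025,9} = ±2.262
p-value ≈ 0.1596
Decision: fail to reject H₀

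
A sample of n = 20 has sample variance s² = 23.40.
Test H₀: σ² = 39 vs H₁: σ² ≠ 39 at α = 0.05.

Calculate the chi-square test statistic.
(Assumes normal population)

df = n - 1 = 19
χ² = (n-1)s²/σ₀² = 19×23.40/39 = 11.4000
Critical values: χ²_{0.975,19} = 8.907, χ²_{0.025,19} = 32.852
Rejection region: χ² < 8.907 or χ² > 32.852
Decision: fail to reject H₀

Answer: χ² = 11.4000, fail to reject H₀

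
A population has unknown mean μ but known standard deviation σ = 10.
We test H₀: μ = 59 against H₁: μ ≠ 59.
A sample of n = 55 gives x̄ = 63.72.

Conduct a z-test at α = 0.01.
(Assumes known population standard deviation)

Standard error: SE = σ/√n = 10/√55 = 1.3484
z-statistic: z = (x̄ - μ₀)/SE = (63.72 - 59)/1.3484 = 3.5004
Critical value: ±2.576
p-value = 0.0005
Decision: reject H₀

Answer: z = 3.5004, reject H₀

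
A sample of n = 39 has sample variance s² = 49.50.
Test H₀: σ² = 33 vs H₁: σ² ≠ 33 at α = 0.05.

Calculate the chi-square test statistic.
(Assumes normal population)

df = n - 1 = 38
χ² = (n-1)s²/σ₀² = 38×49.50/33 = 57.0000
Critical values: χ²_{0.975,38} = 22.878, χ²_{0.025,38} = 56.896
Rejection region: χ² < 22.878 or χ² > 56.896
Decision: reject H₀

Answer: χ² = 57.0000, reject H₀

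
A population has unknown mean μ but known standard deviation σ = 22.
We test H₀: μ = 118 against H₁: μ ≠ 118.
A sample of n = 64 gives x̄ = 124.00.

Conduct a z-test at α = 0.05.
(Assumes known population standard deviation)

Standard error: SE = σ/√n = 22/√64 = 2.7500
z-statistic: z = (x̄ - μ₀)/SE = (124.00 - 118)/2.7500 = 2.1818
Critical value: ±1.960
p-value = 0.0291
Decision: reject H₀

Answer: z = 2.1818, reject H₀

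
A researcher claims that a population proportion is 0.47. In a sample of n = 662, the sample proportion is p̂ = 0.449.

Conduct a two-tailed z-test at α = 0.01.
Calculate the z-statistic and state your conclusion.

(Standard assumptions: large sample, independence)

H₀: p = 0.47, H₁: p ≠ 0.47
Standard error: SE = √(p₀(1-p₀)/n) = √(0.47×0.53/662) = 0.019398
z-statistic: z = (p̂ - p₀)/SE = (0.449 - 0.47)/0.019398 = -1.0826
Critical value: z_0.005 = ±2.576
p-value = 0.2790
Decision: fail to reject H₀ at α = 0.01

Answer: z = -1.0826, fail to reject H₀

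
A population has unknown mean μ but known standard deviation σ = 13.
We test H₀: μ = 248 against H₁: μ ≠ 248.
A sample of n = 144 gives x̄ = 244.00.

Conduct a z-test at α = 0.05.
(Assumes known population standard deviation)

Answer: z = -3.6924, reject H₀

Derivation:
Standard error: SE = σ/√n = 13/√144 = 1.0833
z-statistic: z = (x̄ - μ₀)/SE = (244.00 - 248)/1.0833 = -3.6924
Critical value: ±1.960
p-value = 0.0002
Decision: reject H₀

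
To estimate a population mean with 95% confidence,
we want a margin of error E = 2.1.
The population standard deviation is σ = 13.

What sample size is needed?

Answer: n = 148

Derivation:
z_0.025 = 1.960
n = (z×σ/E)² = (1.960×13/2.1)²
n = 147.2178
Round up: n = 148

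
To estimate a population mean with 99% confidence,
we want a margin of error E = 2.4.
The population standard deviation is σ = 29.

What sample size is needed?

Answer: n = 969

Derivation:
z_0.005 = 2.576
n = (z×σ/E)² = (2.576×29/2.4)²
n = 968.8694
Round up: n = 969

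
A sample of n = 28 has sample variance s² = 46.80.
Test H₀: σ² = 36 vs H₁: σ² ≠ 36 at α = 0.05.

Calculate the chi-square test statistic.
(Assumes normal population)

df = n - 1 = 27
χ² = (n-1)s²/σ₀² = 27×46.80/36 = 35.1000
Critical values: χ²_{0.975,27} = 14.573, χ²_{0.025,27} = 43.195
Rejection region: χ² < 14.573 or χ² > 43.195
Decision: fail to reject H₀

Answer: χ² = 35.1000, fail to reject H₀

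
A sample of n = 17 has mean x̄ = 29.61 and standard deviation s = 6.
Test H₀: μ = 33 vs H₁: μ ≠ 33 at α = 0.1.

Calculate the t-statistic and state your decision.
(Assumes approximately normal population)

Answer: t = -2.3296, reject H₀

Derivation:
df = n - 1 = 16
SE = s/√n = 6/√17 = 1.4552
t = (x̄ - μ₀)/SE = (29.61 - 33)/1.4552 = -2.3296
Critical value: t_{0.05,16} = ±1.746
p-value ≈ 0.0332
Decision: reject H₀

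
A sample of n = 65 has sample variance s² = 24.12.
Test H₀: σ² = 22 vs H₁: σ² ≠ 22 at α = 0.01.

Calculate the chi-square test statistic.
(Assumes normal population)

df = n - 1 = 64
χ² = (n-1)s²/σ₀² = 64×24.12/22 = 70.1673
Critical values: χ²_{0.995,64} = 38.610, χ²_{0.005,64} = 96.878
Rejection region: χ² < 38.610 or χ² > 96.878
Decision: fail to reject H₀

Answer: χ² = 70.1673, fail to reject H₀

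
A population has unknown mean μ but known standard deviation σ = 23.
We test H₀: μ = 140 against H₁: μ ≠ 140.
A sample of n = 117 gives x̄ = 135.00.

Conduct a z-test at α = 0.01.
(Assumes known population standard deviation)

Answer: z = -2.3514, fail to reject H₀

Derivation:
Standard error: SE = σ/√n = 23/√117 = 2.1264
z-statistic: z = (x̄ - μ₀)/SE = (135.00 - 140)/2.1264 = -2.3514
Critical value: ±2.576
p-value = 0.0187
Decision: fail to reject H₀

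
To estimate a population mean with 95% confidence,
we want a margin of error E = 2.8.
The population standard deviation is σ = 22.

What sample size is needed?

Answer: n = 238

Derivation:
z_0.025 = 1.960
n = (z×σ/E)² = (1.960×22/2.8)²
n = 237.1600
Round up: n = 238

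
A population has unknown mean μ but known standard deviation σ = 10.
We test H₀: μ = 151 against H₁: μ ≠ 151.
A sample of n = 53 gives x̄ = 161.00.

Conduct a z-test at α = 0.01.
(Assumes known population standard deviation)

Answer: z = 7.2801, reject H₀

Derivation:
Standard error: SE = σ/√n = 10/√53 = 1.3736
z-statistic: z = (x̄ - μ₀)/SE = (161.00 - 151)/1.3736 = 7.2801
Critical value: ±2.576
p-value < 0.0001
Decision: reject H₀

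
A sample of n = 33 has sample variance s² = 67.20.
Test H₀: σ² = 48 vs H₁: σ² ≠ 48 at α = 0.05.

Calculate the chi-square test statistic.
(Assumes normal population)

df = n - 1 = 32
χ² = (n-1)s²/σ₀² = 32×67.20/48 = 44.8000
Critical values: χ²_{0.975,32} = 18.291, χ²_{0.025,32} = 49.480
Rejection region: χ² < 18.291 or χ² > 49.480
Decision: fail to reject H₀

Answer: χ² = 44.8000, fail to reject H₀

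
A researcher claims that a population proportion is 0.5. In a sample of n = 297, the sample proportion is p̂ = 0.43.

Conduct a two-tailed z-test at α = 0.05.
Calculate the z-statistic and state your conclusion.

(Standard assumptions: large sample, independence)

Answer: z = -2.4127, reject H₀

Derivation:
H₀: p = 0.5, H₁: p ≠ 0.5
Standard error: SE = √(p₀(1-p₀)/n) = √(0.5×0.5/297) = 0.029013
z-statistic: z = (p̂ - p₀)/SE = (0.43 - 0.5)/0.029013 = -2.4127
Critical value: z_0.025 = ±1.960
p-value = 0.0158
Decision: reject H₀ at α = 0.05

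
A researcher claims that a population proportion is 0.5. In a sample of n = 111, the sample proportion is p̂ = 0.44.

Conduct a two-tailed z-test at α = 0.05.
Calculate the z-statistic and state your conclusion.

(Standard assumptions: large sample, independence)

H₀: p = 0.5, H₁: p ≠ 0.5
Standard error: SE = √(p₀(1-p₀)/n) = √(0.5×0.5/111) = 0.047458
z-statistic: z = (p̂ - p₀)/SE = (0.44 - 0.5)/0.047458 = -1.2643
Critical value: z_0.025 = ±1.960
p-value = 0.2061
Decision: fail to reject H₀ at α = 0.05

Answer: z = -1.2643, fail to reject H₀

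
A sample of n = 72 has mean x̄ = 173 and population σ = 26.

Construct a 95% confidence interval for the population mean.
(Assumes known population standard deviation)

Answer: (166.9944, 179.0056)

Derivation:
Confidence level: 95%, α = 0.05
z_0.025 = 1.960
SE = σ/√n = 26/√72 = 3.0641
Margin of error = 1.960 × 3.0641 = 6.0056
CI: x̄ ± margin = 173 ± 6.0056
CI: (166.9944, 179.0056)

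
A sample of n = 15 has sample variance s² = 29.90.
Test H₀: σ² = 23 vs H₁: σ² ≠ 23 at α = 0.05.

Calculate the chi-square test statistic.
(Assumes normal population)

Answer: χ² = 18.2000, fail to reject H₀

Derivation:
df = n - 1 = 14
χ² = (n-1)s²/σ₀² = 14×29.90/23 = 18.2000
Critical values: χ²_{0.975,14} = 5.629, χ²_{0.025,14} = 26.119
Rejection region: χ² < 5.629 or χ² > 26.119
Decision: fail to reject H₀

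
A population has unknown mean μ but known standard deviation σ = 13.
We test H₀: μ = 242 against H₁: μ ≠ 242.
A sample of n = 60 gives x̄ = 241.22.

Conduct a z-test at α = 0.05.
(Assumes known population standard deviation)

Standard error: SE = σ/√n = 13/√60 = 1.6783
z-statistic: z = (x̄ - μ₀)/SE = (241.22 - 242)/1.6783 = -0.4648
Critical value: ±1.960
p-value = 0.6421
Decision: fail to reject H₀

Answer: z = -0.4648, fail to reject H₀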